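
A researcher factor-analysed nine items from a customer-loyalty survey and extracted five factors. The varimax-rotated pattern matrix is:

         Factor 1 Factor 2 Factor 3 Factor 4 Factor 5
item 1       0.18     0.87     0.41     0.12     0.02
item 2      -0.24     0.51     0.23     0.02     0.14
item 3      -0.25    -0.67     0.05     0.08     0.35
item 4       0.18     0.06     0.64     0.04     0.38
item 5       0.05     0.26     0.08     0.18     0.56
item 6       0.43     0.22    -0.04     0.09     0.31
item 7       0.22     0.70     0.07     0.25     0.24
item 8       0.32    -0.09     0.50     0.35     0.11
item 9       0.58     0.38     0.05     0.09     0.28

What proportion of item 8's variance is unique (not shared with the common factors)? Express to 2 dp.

h² = 0.32² + (-0.09)² + 0.50² + 0.35² + 0.11² = 0.1024 + 0.0081 + 0.2500 + 0.1225 + 0.0121 = 0.4951
Uniqueness u² = 1 − h² = 1 − 0.4951 = 0.5049

0.50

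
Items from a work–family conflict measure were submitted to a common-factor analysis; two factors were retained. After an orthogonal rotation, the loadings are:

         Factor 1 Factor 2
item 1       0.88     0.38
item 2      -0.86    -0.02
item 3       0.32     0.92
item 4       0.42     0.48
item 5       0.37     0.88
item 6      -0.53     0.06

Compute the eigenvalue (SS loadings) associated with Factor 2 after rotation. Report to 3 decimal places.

2.000

SS loadings for Factor 2 = 0.38² + (-0.02)² + 0.92² + 0.48² + 0.88² + 0.06² = 0.1444 + 0.0004 + 0.8464 + 0.2304 + 0.7744 + 0.0036 = 1.9996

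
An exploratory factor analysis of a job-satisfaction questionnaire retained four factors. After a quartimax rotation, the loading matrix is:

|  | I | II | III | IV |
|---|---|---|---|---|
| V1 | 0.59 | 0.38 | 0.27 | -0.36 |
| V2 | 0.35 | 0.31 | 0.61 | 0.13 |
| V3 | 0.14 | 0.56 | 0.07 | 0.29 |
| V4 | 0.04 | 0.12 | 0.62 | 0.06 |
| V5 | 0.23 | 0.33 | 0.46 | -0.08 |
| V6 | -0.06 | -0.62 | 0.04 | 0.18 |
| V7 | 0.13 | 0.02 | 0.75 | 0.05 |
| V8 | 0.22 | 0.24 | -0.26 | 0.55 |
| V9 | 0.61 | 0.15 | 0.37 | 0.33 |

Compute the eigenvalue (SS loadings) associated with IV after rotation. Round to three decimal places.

0.687

SS loadings for IV = (-0.36)² + 0.13² + 0.29² + 0.06² + (-0.08)² + 0.18² + 0.05² + 0.55² + 0.33² = 0.1296 + 0.0169 + 0.0841 + 0.0036 + 0.0064 + 0.0324 + 0.0025 + 0.3025 + 0.1089 = 0.6869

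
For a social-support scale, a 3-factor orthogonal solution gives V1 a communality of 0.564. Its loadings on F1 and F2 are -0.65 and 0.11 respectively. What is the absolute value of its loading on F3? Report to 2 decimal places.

0.36

Under orthogonal rotation h² = Σλ², so λ_F3² = h² − (0.4346) = 0.564 − 0.4346 = 0.1294.
|λ| = √0.1294 = 0.3597.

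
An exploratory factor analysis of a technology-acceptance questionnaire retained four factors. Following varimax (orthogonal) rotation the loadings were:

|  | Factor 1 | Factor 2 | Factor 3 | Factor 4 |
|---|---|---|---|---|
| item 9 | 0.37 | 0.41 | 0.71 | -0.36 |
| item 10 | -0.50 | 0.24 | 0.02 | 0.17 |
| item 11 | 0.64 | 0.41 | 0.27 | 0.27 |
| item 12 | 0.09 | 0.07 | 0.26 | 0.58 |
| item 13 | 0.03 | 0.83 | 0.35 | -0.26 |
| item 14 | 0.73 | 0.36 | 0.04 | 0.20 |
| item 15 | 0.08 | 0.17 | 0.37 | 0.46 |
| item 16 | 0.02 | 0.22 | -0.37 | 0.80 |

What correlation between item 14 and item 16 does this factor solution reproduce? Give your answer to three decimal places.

0.239

r̂ = Σ λ_i·λ_j across factors = (0.73)(0.02) + (0.36)(0.22) + (0.04)(-0.37) + (0.20)(0.80)
  = +0.0146 +0.0792 -0.0148 +0.1600 = 0.2390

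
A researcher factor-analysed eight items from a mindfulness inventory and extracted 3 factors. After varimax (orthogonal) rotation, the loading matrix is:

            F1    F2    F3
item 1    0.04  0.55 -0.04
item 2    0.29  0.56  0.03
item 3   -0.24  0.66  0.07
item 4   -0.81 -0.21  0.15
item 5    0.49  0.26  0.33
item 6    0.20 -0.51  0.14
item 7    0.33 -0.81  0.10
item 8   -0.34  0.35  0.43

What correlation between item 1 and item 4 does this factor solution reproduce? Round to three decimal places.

-0.154

r̂ = Σ λ_i·λ_j across factors = (0.04)(-0.81) + (0.55)(-0.21) + (-0.04)(0.15)
  = -0.0324 -0.1155 -0.0060 = -0.1539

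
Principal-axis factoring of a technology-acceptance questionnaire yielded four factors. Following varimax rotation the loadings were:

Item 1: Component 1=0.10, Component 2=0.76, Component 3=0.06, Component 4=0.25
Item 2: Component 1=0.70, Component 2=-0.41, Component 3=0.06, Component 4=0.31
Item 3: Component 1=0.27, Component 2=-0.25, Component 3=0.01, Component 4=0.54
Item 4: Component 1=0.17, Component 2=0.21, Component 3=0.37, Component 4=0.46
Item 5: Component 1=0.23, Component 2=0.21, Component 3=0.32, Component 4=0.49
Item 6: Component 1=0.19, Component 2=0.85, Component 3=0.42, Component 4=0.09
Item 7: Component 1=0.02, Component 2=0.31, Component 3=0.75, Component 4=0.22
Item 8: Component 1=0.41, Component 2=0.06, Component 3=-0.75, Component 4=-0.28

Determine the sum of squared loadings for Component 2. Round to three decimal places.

1.719

SS loadings for Component 2 = 0.76² + (-0.41)² + (-0.25)² + 0.21² + 0.21² + 0.85² + 0.31² + 0.06² = 0.5776 + 0.1681 + 0.0625 + 0.0441 + 0.0441 + 0.7225 + 0.0961 + 0.0036 = 1.7186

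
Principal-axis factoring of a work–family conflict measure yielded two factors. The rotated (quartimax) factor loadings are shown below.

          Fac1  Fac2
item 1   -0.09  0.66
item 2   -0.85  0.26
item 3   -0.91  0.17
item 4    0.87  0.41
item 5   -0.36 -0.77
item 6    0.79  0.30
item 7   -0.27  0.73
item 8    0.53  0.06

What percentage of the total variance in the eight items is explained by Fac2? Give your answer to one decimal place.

SS loadings for Fac2 = 0.66² + 0.26² + 0.17² + 0.41² + (-0.77)² + 0.30² + 0.73² + 0.06² = 1.9196
With 8 standardized items, total variance = 8. Proportion = 1.9196/8 = 0.2399 → 24.00%.

24.0%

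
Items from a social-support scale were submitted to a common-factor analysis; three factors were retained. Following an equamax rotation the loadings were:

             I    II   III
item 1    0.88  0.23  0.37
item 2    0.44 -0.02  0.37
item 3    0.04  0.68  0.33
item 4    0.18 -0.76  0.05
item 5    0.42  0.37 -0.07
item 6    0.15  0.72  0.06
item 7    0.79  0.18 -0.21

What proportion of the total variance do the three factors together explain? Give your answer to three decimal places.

Communalities: 0.9642, 0.3309, 0.5729, 0.6125, 0.3182, 0.5445, 0.7006; Σh² = 4.0438.
Total variance with 7 standardized items is 7, so the solution explains 4.0438/7 = 0.5777.

0.578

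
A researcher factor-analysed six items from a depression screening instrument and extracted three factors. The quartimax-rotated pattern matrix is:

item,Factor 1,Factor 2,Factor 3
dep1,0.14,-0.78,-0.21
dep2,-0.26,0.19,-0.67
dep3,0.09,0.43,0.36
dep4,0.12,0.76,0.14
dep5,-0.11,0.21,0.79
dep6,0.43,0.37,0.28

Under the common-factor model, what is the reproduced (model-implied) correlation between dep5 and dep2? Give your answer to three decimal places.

-0.461

r̂ = Σ λ_i·λ_j across factors = (-0.11)(-0.26) + (0.21)(0.19) + (0.79)(-0.67)
  = +0.0286 +0.0399 -0.5293 = -0.4608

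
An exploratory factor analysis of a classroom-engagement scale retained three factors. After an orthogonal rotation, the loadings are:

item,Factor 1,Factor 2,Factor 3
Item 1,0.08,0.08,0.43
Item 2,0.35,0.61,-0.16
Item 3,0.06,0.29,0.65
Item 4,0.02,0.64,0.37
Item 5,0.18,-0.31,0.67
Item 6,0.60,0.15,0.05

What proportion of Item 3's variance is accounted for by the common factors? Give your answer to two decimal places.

h² = 0.06² + 0.29² + 0.65² = 0.0036 + 0.0841 + 0.4225 = 0.5102

0.51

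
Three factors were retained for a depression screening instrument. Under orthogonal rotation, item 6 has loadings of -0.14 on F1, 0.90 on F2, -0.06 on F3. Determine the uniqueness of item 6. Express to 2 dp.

0.17

h² = (-0.14)² + 0.90² + (-0.06)² = 0.0196 + 0.8100 + 0.0036 = 0.8332
Uniqueness u² = 1 − h² = 1 − 0.8332 = 0.1668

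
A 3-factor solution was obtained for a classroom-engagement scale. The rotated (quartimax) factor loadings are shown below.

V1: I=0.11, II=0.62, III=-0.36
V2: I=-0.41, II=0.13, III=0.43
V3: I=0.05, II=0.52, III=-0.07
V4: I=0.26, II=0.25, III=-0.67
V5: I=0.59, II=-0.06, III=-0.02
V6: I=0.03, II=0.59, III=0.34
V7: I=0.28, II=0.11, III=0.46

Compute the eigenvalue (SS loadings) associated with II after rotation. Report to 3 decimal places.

SS loadings for II = 0.62² + 0.13² + 0.52² + 0.25² + (-0.06)² + 0.59² + 0.11² = 0.3844 + 0.0169 + 0.2704 + 0.0625 + 0.0036 + 0.3481 + 0.0121 = 1.0980

1.098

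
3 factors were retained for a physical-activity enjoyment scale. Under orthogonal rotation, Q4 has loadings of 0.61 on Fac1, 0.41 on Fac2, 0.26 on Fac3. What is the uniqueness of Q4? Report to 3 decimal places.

h² = 0.61² + 0.41² + 0.26² = 0.3721 + 0.1681 + 0.0676 = 0.6078
Uniqueness u² = 1 − h² = 1 − 0.6078 = 0.3922

0.392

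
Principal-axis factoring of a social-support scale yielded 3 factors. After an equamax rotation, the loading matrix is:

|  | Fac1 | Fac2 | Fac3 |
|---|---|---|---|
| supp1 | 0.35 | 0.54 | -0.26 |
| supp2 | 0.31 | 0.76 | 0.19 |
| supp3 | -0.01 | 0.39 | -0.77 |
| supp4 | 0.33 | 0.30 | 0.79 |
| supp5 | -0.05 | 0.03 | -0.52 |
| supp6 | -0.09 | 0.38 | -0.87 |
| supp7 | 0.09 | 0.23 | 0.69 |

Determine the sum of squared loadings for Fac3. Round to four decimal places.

SS loadings for Fac3 = (-0.26)² + 0.19² + (-0.77)² + 0.79² + (-0.52)² + (-0.87)² + 0.69² = 0.0676 + 0.0361 + 0.5929 + 0.6241 + 0.2704 + 0.7569 + 0.4761 = 2.8241

2.8241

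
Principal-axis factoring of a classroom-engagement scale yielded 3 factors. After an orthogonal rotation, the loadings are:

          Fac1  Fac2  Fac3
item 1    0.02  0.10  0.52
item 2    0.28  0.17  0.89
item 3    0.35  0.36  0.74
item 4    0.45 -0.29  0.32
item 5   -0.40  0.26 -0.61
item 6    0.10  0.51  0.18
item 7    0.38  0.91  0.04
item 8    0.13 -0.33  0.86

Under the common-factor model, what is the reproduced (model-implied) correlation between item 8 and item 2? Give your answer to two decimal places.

0.75

r̂ = Σ λ_i·λ_j across factors = (0.13)(0.28) + (-0.33)(0.17) + (0.86)(0.89)
  = +0.0364 -0.0561 +0.7654 = 0.7457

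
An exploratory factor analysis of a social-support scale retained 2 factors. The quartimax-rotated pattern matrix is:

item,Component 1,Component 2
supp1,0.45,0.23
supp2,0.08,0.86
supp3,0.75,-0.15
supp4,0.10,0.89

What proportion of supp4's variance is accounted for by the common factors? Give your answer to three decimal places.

h² = 0.10² + 0.89² = 0.0100 + 0.7921 = 0.8021

0.802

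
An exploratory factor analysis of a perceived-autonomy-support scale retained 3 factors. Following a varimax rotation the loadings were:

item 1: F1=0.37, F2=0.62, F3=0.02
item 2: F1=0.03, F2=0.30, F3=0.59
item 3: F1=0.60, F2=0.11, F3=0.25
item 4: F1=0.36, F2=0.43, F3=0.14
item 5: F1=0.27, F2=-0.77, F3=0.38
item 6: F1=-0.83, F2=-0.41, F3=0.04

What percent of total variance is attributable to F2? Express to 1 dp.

23.9%

SS loadings for F2 = 0.62² + 0.30² + 0.11² + 0.43² + (-0.77)² + (-0.41)² = 1.4324
With 6 standardized items, total variance = 6. Proportion = 1.4324/6 = 0.2387 → 23.87%.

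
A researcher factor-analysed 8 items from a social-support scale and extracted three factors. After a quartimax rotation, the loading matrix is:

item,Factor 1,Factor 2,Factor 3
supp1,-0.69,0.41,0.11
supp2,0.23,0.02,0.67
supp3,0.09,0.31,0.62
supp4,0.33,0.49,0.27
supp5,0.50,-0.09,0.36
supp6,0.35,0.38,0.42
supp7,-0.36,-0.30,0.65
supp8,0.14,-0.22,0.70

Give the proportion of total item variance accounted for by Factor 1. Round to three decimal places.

0.146

SS loadings for Factor 1 = (-0.69)² + 0.23² + 0.09² + 0.33² + 0.50² + 0.35² + (-0.36)² + 0.14² = 1.1677
Proportion of variance = 1.1677 / 8 = 0.1460.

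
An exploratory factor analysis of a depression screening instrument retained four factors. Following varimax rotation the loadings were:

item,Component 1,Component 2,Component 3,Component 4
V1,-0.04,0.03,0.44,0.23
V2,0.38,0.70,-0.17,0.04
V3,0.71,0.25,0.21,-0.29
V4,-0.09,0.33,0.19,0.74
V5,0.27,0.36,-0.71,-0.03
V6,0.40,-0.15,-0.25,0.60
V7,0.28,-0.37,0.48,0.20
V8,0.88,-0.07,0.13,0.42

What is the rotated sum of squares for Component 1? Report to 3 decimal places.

1.744

SS loadings for Component 1 = (-0.04)² + 0.38² + 0.71² + (-0.09)² + 0.27² + 0.40² + 0.28² + 0.88² = 0.0016 + 0.1444 + 0.5041 + 0.0081 + 0.0729 + 0.1600 + 0.0784 + 0.7744 = 1.7439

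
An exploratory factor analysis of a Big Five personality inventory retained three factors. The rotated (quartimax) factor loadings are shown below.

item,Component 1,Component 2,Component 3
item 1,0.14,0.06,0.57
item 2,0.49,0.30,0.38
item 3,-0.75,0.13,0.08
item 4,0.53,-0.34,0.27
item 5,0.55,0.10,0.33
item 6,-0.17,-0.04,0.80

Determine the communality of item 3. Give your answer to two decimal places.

h² = (-0.75)² + 0.13² + 0.08² = 0.5625 + 0.0169 + 0.0064 = 0.5858

0.59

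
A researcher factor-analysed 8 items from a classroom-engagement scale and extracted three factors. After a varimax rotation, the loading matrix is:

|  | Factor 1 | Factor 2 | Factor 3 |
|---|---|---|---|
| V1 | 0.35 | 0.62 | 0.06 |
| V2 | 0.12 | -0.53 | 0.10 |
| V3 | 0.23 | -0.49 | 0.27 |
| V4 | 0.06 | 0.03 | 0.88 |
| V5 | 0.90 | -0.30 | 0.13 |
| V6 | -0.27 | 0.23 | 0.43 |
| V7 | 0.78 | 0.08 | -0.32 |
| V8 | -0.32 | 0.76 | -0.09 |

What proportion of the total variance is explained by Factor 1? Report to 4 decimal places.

SS loadings for Factor 1 = 0.35² + 0.12² + 0.23² + 0.06² + 0.90² + (-0.27)² + 0.78² + (-0.32)² = 1.7871
Proportion of variance = 1.7871 / 8 = 0.2234.

0.2234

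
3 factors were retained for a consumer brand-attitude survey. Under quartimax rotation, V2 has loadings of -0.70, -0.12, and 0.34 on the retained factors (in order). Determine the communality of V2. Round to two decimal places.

h² = (-0.70)² + (-0.12)² + 0.34² = 0.4900 + 0.0144 + 0.1156 = 0.6200

0.62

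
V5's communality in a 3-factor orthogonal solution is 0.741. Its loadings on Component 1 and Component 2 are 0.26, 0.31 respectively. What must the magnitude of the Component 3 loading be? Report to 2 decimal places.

0.76

Under orthogonal rotation h² = Σλ², so λ_Component 3² = h² − (0.1637) = 0.741 − 0.1637 = 0.5773.
|λ| = √0.5773 = 0.7598.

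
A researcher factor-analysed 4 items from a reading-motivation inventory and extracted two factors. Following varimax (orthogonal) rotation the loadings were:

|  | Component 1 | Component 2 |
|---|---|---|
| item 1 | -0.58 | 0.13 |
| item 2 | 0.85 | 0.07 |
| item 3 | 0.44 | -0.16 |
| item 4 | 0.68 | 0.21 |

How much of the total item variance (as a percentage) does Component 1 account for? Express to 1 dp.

42.9%

SS loadings for Component 1 = (-0.58)² + 0.85² + 0.44² + 0.68² = 1.7149
With 4 standardized items, total variance = 4. Proportion = 1.7149/4 = 0.4287 → 42.87%.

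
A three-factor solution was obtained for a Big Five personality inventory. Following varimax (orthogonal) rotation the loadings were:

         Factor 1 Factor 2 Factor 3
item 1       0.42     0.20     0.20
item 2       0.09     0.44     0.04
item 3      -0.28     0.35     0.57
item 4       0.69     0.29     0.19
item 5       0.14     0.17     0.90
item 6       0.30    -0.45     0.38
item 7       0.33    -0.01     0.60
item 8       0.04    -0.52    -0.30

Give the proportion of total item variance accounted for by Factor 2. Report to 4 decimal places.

SS loadings for Factor 2 = 0.20² + 0.44² + 0.35² + 0.29² + 0.17² + (-0.45)² + (-0.01)² + (-0.52)² = 0.9421
Proportion of variance = 0.9421 / 8 = 0.1178.

0.1178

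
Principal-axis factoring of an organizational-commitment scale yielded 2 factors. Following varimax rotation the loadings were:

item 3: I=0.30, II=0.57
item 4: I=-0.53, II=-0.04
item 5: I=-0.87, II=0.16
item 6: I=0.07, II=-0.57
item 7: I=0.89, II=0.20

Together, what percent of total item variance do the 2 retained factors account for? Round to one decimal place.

Communalities: 0.4149, 0.2825, 0.7825, 0.3298, 0.8321; Σh² = 2.6418.
Total variance with 5 standardized items is 5, so the solution explains 2.6418/5 = 0.5284 = 52.84%.

52.8%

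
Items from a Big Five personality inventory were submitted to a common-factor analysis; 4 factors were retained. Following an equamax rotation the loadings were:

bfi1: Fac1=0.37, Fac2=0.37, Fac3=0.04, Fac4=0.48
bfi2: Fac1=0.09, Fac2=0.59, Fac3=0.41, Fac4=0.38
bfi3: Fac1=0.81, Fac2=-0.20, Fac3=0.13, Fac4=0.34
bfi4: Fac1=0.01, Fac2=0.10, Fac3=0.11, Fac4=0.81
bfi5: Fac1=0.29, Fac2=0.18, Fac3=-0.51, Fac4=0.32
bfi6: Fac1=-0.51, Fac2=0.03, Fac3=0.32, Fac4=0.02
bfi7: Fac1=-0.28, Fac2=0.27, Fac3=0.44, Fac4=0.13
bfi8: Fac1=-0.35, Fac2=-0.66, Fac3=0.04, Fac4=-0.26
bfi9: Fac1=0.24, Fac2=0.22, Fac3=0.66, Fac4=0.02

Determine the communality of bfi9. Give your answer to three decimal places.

h² = 0.24² + 0.22² + 0.66² + 0.02² = 0.0576 + 0.0484 + 0.4356 + 0.0004 = 0.5420

0.542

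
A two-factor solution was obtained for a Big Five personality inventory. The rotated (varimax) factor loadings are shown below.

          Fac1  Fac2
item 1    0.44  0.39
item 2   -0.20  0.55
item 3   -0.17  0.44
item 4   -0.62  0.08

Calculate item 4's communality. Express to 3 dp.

h² = (-0.62)² + 0.08² = 0.3844 + 0.0064 = 0.3908

0.391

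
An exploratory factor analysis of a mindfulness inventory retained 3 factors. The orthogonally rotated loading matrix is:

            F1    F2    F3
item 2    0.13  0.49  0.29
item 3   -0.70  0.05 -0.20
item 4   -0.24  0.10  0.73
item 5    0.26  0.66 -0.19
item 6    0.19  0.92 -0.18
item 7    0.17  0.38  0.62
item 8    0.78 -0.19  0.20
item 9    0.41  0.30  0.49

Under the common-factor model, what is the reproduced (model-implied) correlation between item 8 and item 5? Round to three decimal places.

r̂ = Σ λ_i·λ_j across factors = (0.78)(0.26) + (-0.19)(0.66) + (0.20)(-0.19)
  = +0.2028 -0.1254 -0.0380 = 0.0394

0.039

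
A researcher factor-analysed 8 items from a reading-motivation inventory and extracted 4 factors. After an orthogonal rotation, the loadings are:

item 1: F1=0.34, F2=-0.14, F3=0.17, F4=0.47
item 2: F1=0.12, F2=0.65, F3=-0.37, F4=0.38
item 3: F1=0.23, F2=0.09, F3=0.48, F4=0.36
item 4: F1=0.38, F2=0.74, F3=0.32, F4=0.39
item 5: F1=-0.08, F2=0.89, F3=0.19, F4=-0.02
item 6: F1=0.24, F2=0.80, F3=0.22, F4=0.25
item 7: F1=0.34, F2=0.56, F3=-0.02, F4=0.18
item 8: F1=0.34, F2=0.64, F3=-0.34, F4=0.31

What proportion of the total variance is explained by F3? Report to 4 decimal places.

0.0874

SS loadings for F3 = 0.17² + (-0.37)² + 0.48² + 0.32² + 0.19² + 0.22² + (-0.02)² + (-0.34)² = 0.6991
Proportion of variance = 0.6991 / 8 = 0.0874.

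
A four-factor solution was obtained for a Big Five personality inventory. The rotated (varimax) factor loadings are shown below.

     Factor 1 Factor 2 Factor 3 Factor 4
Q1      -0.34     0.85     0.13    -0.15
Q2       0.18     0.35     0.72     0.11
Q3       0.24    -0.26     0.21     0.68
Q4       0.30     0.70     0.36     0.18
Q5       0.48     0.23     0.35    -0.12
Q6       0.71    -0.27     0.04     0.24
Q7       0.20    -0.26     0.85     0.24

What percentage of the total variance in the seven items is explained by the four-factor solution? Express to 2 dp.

SS loadings by factor: 1.0701, 1.5960, 1.5556, 0.6590; total = 4.8807.
Total variance with 7 standardized items is 7, so the solution explains 4.8807/7 = 0.6972 = 69.72%.

69.72%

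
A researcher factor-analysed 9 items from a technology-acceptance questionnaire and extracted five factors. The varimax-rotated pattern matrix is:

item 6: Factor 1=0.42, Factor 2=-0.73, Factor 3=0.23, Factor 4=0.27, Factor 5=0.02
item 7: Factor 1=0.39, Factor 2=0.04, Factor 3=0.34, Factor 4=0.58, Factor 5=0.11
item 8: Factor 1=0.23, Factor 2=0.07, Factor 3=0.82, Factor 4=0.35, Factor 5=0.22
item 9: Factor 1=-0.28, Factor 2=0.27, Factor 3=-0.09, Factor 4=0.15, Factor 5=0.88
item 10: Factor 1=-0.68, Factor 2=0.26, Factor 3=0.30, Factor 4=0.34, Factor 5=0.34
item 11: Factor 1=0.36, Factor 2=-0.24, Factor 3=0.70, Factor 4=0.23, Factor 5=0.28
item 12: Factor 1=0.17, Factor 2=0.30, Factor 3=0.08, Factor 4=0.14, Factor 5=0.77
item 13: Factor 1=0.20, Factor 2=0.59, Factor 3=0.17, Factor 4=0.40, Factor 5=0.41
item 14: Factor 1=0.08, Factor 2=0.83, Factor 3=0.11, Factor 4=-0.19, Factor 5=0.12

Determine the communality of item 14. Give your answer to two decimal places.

h² = 0.08² + 0.83² + 0.11² + (-0.19)² + 0.12² = 0.0064 + 0.6889 + 0.0121 + 0.0361 + 0.0144 = 0.7579

0.76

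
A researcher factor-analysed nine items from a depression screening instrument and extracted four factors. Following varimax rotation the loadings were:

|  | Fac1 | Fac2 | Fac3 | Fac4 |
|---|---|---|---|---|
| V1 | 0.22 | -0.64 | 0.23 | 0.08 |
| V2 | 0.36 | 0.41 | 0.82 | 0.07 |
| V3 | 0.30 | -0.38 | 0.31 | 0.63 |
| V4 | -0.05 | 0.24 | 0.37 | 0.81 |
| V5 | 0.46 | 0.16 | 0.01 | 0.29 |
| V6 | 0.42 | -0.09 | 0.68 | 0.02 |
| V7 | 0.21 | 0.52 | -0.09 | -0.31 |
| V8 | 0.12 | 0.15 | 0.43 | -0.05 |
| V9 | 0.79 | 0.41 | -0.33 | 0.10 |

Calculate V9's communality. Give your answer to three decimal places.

0.911

h² = 0.79² + 0.41² + (-0.33)² + 0.10² = 0.6241 + 0.1681 + 0.1089 + 0.0100 = 0.9111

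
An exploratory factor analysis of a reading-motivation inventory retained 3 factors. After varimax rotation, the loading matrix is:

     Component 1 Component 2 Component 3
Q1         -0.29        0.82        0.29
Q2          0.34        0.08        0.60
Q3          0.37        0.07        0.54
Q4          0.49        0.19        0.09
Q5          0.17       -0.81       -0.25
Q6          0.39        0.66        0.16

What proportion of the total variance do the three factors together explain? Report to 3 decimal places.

SS loadings by factor: 0.7577, 1.8115, 0.8319; total = 3.4011.
Total variance with 6 standardized items is 6, so the solution explains 3.4011/6 = 0.5668.

0.567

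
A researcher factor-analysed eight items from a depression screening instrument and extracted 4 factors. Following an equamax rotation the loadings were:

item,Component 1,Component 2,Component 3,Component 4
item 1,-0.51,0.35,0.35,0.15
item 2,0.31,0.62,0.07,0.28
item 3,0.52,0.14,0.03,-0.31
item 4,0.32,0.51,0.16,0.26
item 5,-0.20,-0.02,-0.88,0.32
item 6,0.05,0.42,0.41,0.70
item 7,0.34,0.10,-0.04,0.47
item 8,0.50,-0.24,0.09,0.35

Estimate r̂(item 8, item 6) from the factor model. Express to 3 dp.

r̂ = Σ λ_i·λ_j across factors = (0.50)(0.05) + (-0.24)(0.42) + (0.09)(0.41) + (0.35)(0.70)
  = +0.0250 -0.1008 +0.0369 +0.2450 = 0.2061

0.206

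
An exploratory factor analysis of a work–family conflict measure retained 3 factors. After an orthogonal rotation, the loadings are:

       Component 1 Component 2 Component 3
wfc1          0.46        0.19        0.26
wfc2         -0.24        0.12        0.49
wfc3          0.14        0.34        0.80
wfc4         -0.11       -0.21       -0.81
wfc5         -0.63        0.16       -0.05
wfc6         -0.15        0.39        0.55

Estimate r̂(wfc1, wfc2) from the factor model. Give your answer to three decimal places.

r̂ = Σ λ_i·λ_j across factors = (0.46)(-0.24) + (0.19)(0.12) + (0.26)(0.49)
  = -0.1104 +0.0228 +0.1274 = 0.0398

0.040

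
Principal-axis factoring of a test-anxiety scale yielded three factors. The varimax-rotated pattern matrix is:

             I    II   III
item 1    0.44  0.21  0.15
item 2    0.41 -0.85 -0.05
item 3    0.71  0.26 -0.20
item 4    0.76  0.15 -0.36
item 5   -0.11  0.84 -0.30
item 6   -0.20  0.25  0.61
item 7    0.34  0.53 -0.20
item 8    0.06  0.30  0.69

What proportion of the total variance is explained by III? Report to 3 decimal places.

0.147

SS loadings for III = 0.15² + (-0.05)² + (-0.20)² + (-0.36)² + (-0.30)² + 0.61² + (-0.20)² + 0.69² = 1.1728
Proportion of variance = 1.1728 / 8 = 0.1466.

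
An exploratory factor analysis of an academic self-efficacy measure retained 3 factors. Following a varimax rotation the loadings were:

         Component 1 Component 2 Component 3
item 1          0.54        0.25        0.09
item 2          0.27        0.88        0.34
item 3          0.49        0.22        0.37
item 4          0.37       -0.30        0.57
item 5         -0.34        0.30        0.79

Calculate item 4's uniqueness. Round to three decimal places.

h² = 0.37² + (-0.30)² + 0.57² = 0.1369 + 0.0900 + 0.3249 = 0.5518
Uniqueness u² = 1 − h² = 1 − 0.5518 = 0.4482

0.448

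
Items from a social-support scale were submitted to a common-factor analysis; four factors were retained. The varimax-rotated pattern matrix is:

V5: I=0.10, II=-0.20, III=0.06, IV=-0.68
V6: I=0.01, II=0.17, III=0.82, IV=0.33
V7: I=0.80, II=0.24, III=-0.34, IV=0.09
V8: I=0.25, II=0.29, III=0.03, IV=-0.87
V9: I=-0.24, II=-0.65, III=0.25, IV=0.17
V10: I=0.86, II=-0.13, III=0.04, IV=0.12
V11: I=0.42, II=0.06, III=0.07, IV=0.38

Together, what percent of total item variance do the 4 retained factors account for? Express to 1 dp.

67.5%

SS loadings by factor: 1.6862, 0.6536, 0.8615, 1.5240; total = 4.7253.
Total variance with 7 standardized items is 7, so the solution explains 4.7253/7 = 0.6750 = 67.50%.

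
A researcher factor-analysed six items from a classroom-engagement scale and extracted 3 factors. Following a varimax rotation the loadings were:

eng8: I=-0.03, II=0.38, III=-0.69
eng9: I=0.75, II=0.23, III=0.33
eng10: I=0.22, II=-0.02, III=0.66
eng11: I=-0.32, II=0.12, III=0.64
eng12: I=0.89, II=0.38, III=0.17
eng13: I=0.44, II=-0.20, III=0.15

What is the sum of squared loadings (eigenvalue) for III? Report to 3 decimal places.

1.482

SS loadings for III = (-0.69)² + 0.33² + 0.66² + 0.64² + 0.17² + 0.15² = 0.4761 + 0.1089 + 0.4356 + 0.4096 + 0.0289 + 0.0225 = 1.4816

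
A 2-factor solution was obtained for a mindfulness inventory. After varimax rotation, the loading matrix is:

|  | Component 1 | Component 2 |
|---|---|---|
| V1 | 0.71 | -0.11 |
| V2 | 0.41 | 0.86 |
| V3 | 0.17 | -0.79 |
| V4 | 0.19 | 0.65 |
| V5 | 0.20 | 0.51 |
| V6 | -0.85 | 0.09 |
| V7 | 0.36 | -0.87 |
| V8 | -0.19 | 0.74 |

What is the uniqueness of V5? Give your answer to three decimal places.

h² = 0.20² + 0.51² = 0.0400 + 0.2601 = 0.3001
Uniqueness u² = 1 − h² = 1 − 0.3001 = 0.6999

0.700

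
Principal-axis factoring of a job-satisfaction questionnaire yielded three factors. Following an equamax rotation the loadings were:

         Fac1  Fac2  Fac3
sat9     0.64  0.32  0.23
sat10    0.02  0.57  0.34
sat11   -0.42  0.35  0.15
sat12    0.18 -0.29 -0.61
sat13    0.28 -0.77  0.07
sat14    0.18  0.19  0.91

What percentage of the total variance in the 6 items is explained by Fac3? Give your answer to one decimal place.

SS loadings for Fac3 = 0.23² + 0.34² + 0.15² + (-0.61)² + 0.07² + 0.91² = 1.3961
With 6 standardized items, total variance = 6. Proportion = 1.3961/6 = 0.2327 → 23.27%.

23.3%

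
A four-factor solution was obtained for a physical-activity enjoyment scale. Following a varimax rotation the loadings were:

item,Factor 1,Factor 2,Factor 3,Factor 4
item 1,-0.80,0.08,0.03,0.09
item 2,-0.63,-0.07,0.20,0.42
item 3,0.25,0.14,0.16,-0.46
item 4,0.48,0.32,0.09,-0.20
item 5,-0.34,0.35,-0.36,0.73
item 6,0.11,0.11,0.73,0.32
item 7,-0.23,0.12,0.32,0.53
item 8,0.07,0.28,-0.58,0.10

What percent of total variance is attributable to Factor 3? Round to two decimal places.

SS loadings for Factor 3 = 0.03² + 0.20² + 0.16² + 0.09² + (-0.36)² + 0.73² + 0.32² + (-0.58)² = 1.1759
With 8 standardized items, total variance = 8. Proportion = 1.1759/8 = 0.1470 → 14.70%.

14.70%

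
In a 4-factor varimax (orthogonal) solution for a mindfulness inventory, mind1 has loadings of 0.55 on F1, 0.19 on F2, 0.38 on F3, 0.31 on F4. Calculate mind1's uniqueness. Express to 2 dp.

h² = 0.55² + 0.19² + 0.38² + 0.31² = 0.3025 + 0.0361 + 0.1444 + 0.0961 = 0.5791
Uniqueness u² = 1 − h² = 1 − 0.5791 = 0.4209

0.42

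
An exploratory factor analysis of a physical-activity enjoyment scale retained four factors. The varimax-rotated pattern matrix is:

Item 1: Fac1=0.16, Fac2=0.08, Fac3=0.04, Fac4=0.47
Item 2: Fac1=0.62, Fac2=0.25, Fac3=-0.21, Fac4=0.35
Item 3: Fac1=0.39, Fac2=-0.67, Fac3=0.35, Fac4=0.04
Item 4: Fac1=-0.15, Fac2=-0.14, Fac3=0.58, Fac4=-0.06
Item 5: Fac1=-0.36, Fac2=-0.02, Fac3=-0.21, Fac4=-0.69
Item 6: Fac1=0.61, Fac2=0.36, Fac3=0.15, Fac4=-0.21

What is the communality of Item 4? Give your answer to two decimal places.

0.38

h² = (-0.15)² + (-0.14)² + 0.58² + (-0.06)² = 0.0225 + 0.0196 + 0.3364 + 0.0036 = 0.3821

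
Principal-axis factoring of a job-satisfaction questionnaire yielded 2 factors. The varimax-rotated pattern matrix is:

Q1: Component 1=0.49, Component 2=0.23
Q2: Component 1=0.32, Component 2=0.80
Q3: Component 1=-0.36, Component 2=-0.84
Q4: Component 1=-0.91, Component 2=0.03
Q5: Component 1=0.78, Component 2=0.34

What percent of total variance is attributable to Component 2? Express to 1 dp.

30.3%

SS loadings for Component 2 = 0.23² + 0.80² + (-0.84)² + 0.03² + 0.34² = 1.5150
With 5 standardized items, total variance = 5. Proportion = 1.5150/5 = 0.3030 → 30.30%.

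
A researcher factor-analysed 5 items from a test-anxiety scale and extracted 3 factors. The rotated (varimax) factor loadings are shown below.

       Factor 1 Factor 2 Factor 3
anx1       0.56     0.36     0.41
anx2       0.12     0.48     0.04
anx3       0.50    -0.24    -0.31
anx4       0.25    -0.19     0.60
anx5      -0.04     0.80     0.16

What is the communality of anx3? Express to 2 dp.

0.40

h² = 0.50² + (-0.24)² + (-0.31)² = 0.2500 + 0.0576 + 0.0961 = 0.4037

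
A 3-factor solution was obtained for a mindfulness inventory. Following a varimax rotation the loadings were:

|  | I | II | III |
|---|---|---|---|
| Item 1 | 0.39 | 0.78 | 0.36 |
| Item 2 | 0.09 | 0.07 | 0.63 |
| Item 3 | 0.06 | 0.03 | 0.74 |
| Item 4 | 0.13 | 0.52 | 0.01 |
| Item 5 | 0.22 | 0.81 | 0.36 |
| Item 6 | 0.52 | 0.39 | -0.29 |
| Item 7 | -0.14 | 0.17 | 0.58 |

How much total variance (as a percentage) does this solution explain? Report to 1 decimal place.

55.2%

Communalities: 0.8901, 0.4099, 0.5521, 0.2874, 0.8341, 0.5066, 0.3849; Σh² = 3.8651.
Total variance with 7 standardized items is 7, so the solution explains 3.8651/7 = 0.5522 = 55.22%.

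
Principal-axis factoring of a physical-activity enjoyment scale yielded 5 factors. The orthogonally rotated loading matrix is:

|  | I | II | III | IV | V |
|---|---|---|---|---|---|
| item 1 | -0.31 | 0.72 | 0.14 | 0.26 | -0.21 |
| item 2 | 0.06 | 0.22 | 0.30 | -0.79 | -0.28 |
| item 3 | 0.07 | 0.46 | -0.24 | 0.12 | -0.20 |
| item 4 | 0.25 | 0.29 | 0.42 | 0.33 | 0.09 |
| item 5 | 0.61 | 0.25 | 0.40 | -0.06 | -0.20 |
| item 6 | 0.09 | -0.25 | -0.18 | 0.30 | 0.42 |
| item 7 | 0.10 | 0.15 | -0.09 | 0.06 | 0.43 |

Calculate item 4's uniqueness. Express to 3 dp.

0.560

h² = 0.25² + 0.29² + 0.42² + 0.33² + 0.09² = 0.0625 + 0.0841 + 0.1764 + 0.1089 + 0.0081 = 0.4400
Uniqueness u² = 1 − h² = 1 − 0.4400 = 0.5600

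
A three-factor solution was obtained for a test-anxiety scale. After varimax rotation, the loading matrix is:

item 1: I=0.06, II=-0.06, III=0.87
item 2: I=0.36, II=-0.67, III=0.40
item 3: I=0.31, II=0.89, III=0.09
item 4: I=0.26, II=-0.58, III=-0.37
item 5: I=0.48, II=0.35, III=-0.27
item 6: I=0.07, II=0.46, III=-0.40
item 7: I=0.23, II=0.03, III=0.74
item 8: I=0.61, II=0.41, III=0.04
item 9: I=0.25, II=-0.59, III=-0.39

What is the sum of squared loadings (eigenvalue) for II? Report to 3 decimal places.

SS loadings for II = (-0.06)² + (-0.67)² + 0.89² + (-0.58)² + 0.35² + 0.46² + 0.03² + 0.41² + (-0.59)² = 0.0036 + 0.4489 + 0.7921 + 0.3364 + 0.1225 + 0.2116 + 0.0009 + 0.1681 + 0.3481 = 2.4322

2.432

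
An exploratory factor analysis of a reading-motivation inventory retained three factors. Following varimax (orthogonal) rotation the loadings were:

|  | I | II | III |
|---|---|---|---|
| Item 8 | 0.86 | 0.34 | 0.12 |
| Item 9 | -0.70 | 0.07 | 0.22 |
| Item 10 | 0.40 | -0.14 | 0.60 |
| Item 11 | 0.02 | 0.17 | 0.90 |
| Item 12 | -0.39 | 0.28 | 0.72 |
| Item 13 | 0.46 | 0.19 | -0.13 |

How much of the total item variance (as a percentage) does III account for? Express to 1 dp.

SS loadings for III = 0.12² + 0.22² + 0.60² + 0.90² + 0.72² + (-0.13)² = 1.7681
With 6 standardized items, total variance = 6. Proportion = 1.7681/6 = 0.2947 → 29.47%.

29.5%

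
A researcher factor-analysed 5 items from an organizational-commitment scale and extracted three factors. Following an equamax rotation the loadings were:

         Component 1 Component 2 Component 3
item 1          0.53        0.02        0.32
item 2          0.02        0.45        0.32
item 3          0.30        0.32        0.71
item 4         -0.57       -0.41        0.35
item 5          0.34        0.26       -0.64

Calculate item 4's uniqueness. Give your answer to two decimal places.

h² = (-0.57)² + (-0.41)² + 0.35² = 0.3249 + 0.1681 + 0.1225 = 0.6155
Uniqueness u² = 1 − h² = 1 − 0.6155 = 0.3845

0.38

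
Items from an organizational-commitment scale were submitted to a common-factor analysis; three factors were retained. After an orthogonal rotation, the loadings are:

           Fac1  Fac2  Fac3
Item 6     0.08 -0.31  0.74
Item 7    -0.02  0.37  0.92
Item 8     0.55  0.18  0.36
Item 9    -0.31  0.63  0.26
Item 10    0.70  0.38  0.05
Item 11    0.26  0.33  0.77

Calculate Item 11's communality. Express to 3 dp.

0.769

h² = 0.26² + 0.33² + 0.77² = 0.0676 + 0.1089 + 0.5929 = 0.7694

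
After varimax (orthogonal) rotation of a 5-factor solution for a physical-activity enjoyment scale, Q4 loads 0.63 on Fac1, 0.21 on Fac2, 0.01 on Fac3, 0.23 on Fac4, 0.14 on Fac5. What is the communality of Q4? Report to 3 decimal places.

h² = 0.63² + 0.21² + 0.01² + 0.23² + 0.14² = 0.3969 + 0.0441 + 0.0001 + 0.0529 + 0.0196 = 0.5136

0.514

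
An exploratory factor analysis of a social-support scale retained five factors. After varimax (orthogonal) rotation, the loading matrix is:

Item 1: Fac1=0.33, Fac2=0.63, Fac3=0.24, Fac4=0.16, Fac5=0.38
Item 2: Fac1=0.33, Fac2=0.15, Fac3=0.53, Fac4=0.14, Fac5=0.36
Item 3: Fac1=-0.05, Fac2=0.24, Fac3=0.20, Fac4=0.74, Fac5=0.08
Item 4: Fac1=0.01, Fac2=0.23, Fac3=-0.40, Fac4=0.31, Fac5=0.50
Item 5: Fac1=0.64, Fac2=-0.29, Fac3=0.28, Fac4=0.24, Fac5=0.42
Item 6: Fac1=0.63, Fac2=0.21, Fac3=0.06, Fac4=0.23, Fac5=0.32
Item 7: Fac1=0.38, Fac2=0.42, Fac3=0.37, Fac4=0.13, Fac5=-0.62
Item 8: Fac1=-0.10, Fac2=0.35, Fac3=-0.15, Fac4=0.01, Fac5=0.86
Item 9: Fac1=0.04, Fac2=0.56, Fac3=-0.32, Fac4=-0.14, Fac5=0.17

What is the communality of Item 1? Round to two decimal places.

h² = 0.33² + 0.63² + 0.24² + 0.16² + 0.38² = 0.1089 + 0.3969 + 0.0576 + 0.0256 + 0.1444 = 0.7334

0.73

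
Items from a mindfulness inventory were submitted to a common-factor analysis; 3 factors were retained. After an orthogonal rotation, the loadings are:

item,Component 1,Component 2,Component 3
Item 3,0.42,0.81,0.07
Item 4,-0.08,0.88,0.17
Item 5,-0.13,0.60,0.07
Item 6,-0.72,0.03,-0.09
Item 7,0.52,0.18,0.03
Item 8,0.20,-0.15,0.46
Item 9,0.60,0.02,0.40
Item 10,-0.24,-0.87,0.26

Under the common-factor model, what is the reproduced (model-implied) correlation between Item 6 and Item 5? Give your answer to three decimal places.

0.105

r̂ = Σ λ_i·λ_j across factors = (-0.72)(-0.13) + (0.03)(0.60) + (-0.09)(0.07)
  = +0.0936 +0.0180 -0.0063 = 0.1053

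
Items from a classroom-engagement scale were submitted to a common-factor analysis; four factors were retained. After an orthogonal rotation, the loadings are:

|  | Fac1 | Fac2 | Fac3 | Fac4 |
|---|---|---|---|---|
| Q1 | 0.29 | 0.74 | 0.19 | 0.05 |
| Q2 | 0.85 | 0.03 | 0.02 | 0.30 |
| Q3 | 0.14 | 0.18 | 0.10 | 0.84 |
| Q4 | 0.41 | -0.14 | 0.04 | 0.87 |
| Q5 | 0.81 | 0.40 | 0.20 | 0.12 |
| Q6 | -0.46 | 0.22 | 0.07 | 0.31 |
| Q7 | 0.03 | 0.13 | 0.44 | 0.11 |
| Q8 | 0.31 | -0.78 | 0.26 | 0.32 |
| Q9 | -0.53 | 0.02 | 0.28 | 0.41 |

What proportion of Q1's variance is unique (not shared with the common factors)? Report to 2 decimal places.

0.33

h² = 0.29² + 0.74² + 0.19² + 0.05² = 0.0841 + 0.5476 + 0.0361 + 0.0025 = 0.6703
Uniqueness u² = 1 − h² = 1 − 0.6703 = 0.3297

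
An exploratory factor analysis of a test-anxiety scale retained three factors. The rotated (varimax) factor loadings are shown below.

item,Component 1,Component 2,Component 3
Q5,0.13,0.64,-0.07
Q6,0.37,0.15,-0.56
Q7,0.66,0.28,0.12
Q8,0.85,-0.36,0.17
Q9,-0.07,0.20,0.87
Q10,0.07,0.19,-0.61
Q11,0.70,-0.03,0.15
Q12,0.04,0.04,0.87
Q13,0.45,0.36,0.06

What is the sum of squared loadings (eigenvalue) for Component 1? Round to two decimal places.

2.02

SS loadings for Component 1 = 0.13² + 0.37² + 0.66² + 0.85² + (-0.07)² + 0.07² + 0.70² + 0.04² + 0.45² = 0.0169 + 0.1369 + 0.4356 + 0.7225 + 0.0049 + 0.0049 + 0.4900 + 0.0016 + 0.2025 = 2.0158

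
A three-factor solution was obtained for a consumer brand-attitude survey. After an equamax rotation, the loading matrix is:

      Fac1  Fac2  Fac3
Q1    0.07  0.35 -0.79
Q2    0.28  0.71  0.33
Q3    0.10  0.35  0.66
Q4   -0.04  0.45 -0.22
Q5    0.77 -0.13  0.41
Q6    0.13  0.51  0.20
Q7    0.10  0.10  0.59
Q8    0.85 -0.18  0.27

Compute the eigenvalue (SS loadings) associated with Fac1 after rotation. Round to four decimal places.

1.4372

SS loadings for Fac1 = 0.07² + 0.28² + 0.10² + (-0.04)² + 0.77² + 0.13² + 0.10² + 0.85² = 0.0049 + 0.0784 + 0.0100 + 0.0016 + 0.5929 + 0.0169 + 0.0100 + 0.7225 = 1.4372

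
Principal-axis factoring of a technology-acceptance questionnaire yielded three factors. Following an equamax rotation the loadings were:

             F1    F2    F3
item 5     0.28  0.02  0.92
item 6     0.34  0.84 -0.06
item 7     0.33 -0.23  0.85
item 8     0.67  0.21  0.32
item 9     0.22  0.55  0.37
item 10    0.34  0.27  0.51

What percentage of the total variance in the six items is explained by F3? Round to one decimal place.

SS loadings for F3 = 0.92² + (-0.06)² + 0.85² + 0.32² + 0.37² + 0.51² = 2.0719
With 6 standardized items, total variance = 6. Proportion = 2.0719/6 = 0.3453 → 34.53%.

34.5%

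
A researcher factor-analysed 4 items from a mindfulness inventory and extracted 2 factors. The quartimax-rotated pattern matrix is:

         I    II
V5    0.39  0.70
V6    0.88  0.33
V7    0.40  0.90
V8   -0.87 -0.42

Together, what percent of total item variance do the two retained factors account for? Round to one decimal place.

85.7%

SS loadings by factor: 1.8434, 1.5853; total = 3.4287.
Total variance with 4 standardized items is 4, so the solution explains 3.4287/4 = 0.8572 = 85.72%.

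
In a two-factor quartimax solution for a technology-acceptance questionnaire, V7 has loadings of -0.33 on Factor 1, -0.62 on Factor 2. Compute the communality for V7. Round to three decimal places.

h² = (-0.33)² + (-0.62)² = 0.1089 + 0.3844 = 0.4933

0.493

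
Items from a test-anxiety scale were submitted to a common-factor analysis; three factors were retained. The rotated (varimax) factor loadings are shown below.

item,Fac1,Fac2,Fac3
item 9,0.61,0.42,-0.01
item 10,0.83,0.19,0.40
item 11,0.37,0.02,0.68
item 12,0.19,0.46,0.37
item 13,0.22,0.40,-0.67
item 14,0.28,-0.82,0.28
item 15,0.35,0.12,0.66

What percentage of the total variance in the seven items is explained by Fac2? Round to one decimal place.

SS loadings for Fac2 = 0.42² + 0.19² + 0.02² + 0.46² + 0.40² + (-0.82)² + 0.12² = 1.2713
With 7 standardized items, total variance = 7. Proportion = 1.2713/7 = 0.1816 → 18.16%.

18.2%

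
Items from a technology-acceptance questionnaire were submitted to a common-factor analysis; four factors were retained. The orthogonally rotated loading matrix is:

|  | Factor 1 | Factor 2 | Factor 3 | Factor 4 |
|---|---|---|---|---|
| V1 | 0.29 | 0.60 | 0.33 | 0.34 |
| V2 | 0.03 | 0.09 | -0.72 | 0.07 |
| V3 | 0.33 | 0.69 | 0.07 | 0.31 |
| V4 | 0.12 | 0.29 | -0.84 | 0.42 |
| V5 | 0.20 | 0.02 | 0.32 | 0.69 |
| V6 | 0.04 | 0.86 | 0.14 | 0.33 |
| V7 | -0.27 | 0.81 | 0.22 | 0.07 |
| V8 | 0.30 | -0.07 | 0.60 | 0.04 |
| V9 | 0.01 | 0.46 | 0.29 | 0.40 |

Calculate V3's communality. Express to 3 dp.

h² = 0.33² + 0.69² + 0.07² + 0.31² = 0.1089 + 0.4761 + 0.0049 + 0.0961 = 0.6860

0.686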